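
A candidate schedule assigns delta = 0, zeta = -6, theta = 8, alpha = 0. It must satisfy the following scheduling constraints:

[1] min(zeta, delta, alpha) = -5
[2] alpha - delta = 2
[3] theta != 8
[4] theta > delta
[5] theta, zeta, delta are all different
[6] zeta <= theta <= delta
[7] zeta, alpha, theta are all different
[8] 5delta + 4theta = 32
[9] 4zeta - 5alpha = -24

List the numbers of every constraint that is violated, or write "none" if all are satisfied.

[1] min(-6, 0, 0) = -6, not -5 — fails.
[2] alpha - delta = 0 - 0 = 0, not 2 — fails.
[3] theta = 8, but 8 is required to differ — fails.
[4] theta = 8, delta = 0; 8 > 0 — holds.
[5] values 8, -6, 0 are pairwise distinct — holds.
[6] values -6, 8, 0; theta = 8 is not <= delta = 0 — fails.
[7] values -6, 0, 8 are pairwise distinct — holds.
[8] 5delta + 4theta = 5(0) + 4(8) = 32 — holds.
[9] 4zeta - 5alpha = 4(-6) - 5(0) = -24 — holds.

Constraints 1, 2, 3, and 6 are violated.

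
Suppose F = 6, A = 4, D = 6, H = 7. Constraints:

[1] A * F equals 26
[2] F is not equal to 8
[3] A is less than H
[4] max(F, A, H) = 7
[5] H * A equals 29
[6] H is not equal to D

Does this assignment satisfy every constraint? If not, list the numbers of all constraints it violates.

[1] A * F = 4 * 6 = 24, not 26  false
[2] F = 6, and 6 ≠ 8  true
[3] A = 4, H = 7; 4 < 7  true
[4] max(6, 4, 7) = 7  true
[5] H * A = 7 * 4 = 28, not 29  false
[6] H = 7, D = 6; distinct  true

No — constraints 1 and 5 are not satisfied.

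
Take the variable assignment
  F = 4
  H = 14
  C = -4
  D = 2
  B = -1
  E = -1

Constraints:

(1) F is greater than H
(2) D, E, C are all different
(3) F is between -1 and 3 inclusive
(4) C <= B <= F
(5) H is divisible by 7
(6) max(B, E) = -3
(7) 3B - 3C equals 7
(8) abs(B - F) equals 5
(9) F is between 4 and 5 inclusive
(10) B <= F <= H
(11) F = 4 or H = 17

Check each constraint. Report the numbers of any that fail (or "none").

Constraints 1, 3, 6, and 7 are violated.

(1) F = 4, H = 14; 4 ≤ 14 (want >) — violated.
(2) values 2, -1, -4 are pairwise distinct — satisfied.
(3) F = 4 is outside [-1, 3] — violated.
(4) values -4 <= -1 <= 4 — satisfied.
(5) 14 / 7 = 2, so 7 divides 14 — satisfied.
(6) max(-1, -1) = -1, not -3 — violated.
(7) 3B - 3C = 3(-1) - 3(-4) = 9, not 7 — violated.
(8) abs(-1 - 4) = 5 — satisfied.
(9) F = 4 lies in [4, 5] — satisfied.
(10) values -1 <= 4 <= 14 — satisfied.
(11) F = 4 = 4 (first disjunct) — satisfied.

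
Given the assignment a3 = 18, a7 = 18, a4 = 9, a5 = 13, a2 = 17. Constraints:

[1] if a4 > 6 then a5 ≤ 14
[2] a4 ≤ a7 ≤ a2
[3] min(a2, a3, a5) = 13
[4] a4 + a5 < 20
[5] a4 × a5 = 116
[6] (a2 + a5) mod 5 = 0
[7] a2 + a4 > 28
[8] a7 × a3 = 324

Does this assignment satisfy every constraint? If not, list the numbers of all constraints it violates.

No — constraints 2, 4, 5, and 7 are not satisfied.

[1] a4 = 9 > 6, so we need a5 ≤ 14; a5 = 13 ≤ 14 — OK.
[2] values 9, 18, 17; a7 = 18 is not ≤ a2 = 17 — violated.
[3] min(17, 18, 13) = 13 — OK.
[4] a4 + a5 = 9 + 13 = 22; 22 ≥ 20, bound 20 not met — violated.
[5] a4 × a5 = 9 × 13 = 117, not 116 — violated.
[6] a2 + a5 = 30; 30 mod 5 = 0 — OK.
[7] a2 + a4 = 17 + 9 = 26; 26 ≤ 28, bound 28 not met — violated.
[8] a7 × a3 = 18 × 18 = 324 — OK.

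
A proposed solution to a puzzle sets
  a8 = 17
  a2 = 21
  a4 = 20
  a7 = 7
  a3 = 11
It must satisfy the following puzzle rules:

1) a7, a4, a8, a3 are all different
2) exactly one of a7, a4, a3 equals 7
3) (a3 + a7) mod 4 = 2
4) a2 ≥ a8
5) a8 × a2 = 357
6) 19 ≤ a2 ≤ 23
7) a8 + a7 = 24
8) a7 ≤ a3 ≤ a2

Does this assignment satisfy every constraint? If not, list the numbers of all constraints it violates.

1) values 7, 20, 17, 11 are pairwise distinct — holds.
2) a7=7, a4=20, a3=11; 1 of them equals 7 — holds.
3) a3 + a7 = 18; 18 mod 4 = 2 — holds.
4) a2 = 21, a8 = 17; 21 ≥ 17 — holds.
5) a8 × a2 = 17 × 21 = 357 — holds.
6) a2 = 21 lies in [19, 23] — holds.
7) a8 + a7 = 17 + 7 = 24 — holds.
8) values 7 ≤ 11 ≤ 21 — holds.

The assignment satisfies every constraint.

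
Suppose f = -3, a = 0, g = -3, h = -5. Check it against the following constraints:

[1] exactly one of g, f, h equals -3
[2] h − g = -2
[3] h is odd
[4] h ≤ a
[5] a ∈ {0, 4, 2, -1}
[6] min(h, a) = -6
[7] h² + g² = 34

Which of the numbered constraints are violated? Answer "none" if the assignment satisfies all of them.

The assignment fails constraints 1, 6.

[1] g=-3, f=-3, h=-5; 2 of them equal -3, not exactly one — fails.
[2] h − g = -5 − (-3) = -2 — holds.
[3] h = -5 is odd — holds.
[4] h = -5, a = 0; -5 ≤ 0 — holds.
[5] a = 0 is in {0, 4, 2, -1} — holds.
[6] min(-5, 0) = -5, not -6 — fails.
[7] h² + g² = (-5)² + (-3)² = 25 + 9 = 34 — holds.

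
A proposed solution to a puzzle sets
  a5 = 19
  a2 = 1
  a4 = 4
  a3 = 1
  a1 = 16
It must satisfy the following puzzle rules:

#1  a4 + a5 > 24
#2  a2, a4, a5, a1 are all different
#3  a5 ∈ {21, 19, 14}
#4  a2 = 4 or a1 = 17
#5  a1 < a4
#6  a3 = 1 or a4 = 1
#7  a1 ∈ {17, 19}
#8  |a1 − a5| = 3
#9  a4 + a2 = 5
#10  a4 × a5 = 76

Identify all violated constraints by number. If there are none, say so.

Constraints 1, 4, 5, and 7 are violated.

#1 a4 + a5 = 4 + 19 = 23; 23 ≤ 24, bound 24 not met — fails.
#2 values 1, 4, 19, 16 are pairwise distinct — holds.
#3 a5 = 19 is in {21, 19, 14} — holds.
#4 a2 = 1 ≠ 4 and a1 = 16 ≠ 17; both disjuncts false — fails.
#5 a1 = 16, a4 = 4; 16 ≥ 4 (want <) — fails.
#6 a3 = 1 = 1 (first disjunct) — holds.
#7 a1 = 16 is not in {17, 19} — fails.
#8 |16 − 19| = 3 — holds.
#9 a4 + a2 = 4 + 1 = 5 — holds.
#10 a4 × a5 = 4 × 19 = 76 — holds.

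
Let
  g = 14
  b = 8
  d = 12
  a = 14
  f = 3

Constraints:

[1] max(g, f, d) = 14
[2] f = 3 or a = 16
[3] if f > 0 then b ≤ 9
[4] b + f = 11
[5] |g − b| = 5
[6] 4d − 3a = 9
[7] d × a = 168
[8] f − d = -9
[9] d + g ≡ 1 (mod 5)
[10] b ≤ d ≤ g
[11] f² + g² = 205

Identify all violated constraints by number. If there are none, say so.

[1] max(14, 3, 12) = 14 — holds.
[2] f = 3 = 3 (first disjunct) — holds.
[3] f = 3 > 0, so we need b ≤ 9; b = 8 ≤ 9 — holds.
[4] b + f = 8 + 3 = 11 — holds.
[5] |14 − 8| = 6, not 5 — fails.
[6] 4d − 3a = 4(12) − 3(14) = 6, not 9 — fails.
[7] d × a = 12 × 14 = 168 — holds.
[8] f − d = 3 − 12 = -9 — holds.
[9] d + g = 26; 26 mod 5 = 1 — holds.
[10] values 8 ≤ 12 ≤ 14 — holds.
[11] f² + g² = 3² + 14² = 9 + 196 = 205 — holds.

Constraints 5 and 6 are violated.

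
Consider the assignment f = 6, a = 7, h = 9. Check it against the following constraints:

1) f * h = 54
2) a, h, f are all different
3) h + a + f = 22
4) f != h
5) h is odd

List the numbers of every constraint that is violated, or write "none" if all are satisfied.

1) f * h = 6 * 9 = 54  true
2) values 7, 9, 6 are pairwise distinct  true
3) h + a + f = 9 + 7 + 6 = 22  true
4) f = 6, h = 9; distinct  true
5) h = 9 is odd  true

No violations.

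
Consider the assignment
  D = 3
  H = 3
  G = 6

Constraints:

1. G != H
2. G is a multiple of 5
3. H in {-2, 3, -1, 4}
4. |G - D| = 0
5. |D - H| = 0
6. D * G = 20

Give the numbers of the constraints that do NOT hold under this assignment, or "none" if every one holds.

The assignment fails constraints 2, 4, and 6.

1. G = 6, H = 3; distinct — holds.
2. 6 = 5*1 + 1, so 5 does not divide 6 — fails.
3. H = 3 is in {-2, 3, -1, 4} — holds.
4. |6 - 3| = 3, not 0 — fails.
5. |3 - 3| = 0 — holds.
6. D * G = 3 * 6 = 18, not 20 — fails.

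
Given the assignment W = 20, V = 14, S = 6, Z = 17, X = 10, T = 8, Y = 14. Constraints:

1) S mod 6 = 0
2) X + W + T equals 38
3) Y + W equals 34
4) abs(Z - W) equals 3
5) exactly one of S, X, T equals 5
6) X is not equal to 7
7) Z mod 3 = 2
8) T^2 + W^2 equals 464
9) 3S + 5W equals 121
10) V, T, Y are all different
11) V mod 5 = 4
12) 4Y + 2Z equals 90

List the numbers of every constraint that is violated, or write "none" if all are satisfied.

1) 6 mod 6 = 0 — OK.
2) X + W + T = 10 + 20 + 8 = 38 — OK.
3) Y + W = 14 + 20 = 34 — OK.
4) abs(17 - 20) = 3 — OK.
5) S=6, X=10, T=8; 0 of them equal 5, not exactly one — violated.
6) X = 10, and 10 ≠ 7 — OK.
7) 17 mod 3 = 2 — OK.
8) T^2 + W^2 = 8^2 + 20^2 = 64 + 400 = 464 — OK.
9) 3S + 5W = 3(6) + 5(20) = 118, not 121 — violated.
10) V = Y = 14, not all different — violated.
11) 14 mod 5 = 4 — OK.
12) 4Y + 2Z = 4(14) + 2(17) = 90 — OK.

Constraints 5, 9, and 10 are violated.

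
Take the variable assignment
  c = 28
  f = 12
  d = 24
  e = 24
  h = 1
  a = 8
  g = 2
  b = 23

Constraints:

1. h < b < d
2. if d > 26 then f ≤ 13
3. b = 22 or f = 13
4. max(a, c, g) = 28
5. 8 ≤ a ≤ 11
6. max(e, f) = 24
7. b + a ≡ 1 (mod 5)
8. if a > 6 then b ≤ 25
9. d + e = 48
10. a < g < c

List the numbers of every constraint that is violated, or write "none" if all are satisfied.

Constraints 3 and 10 do not hold.

1. values 1 < 23 < 24 — holds.
2. d = 24, not > 26; antecedent false, conditional vacuously true — holds.
3. b = 23 ≠ 22 and f = 12 ≠ 13; both disjuncts false — fails.
4. max(8, 28, 2) = 28 — holds.
5. a = 8 lies in [8, 11] — holds.
6. max(24, 12) = 24 — holds.
7. b + a = 31; 31 mod 5 = 1 — holds.
8. a = 8 > 6, so we need b ≤ 25; b = 23 ≤ 25 — holds.
9. d + e = 24 + 24 = 48 — holds.
10. values 8, 2, 28; a = 8 is not < g = 2 — fails.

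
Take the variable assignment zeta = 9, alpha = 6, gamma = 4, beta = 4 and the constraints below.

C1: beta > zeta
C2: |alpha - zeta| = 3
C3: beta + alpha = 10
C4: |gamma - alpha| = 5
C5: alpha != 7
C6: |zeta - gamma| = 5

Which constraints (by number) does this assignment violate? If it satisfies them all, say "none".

No — constraints 1 and 4 are not satisfied.

C1: beta = 4, zeta = 9; 4 ≤ 9 (want >) — violated.
C2: |6 - 9| = 3 — satisfied.
C3: beta + alpha = 4 + 6 = 10 — satisfied.
C4: |4 - 6| = 2, not 5 — violated.
C5: alpha = 6, and 6 ≠ 7 — satisfied.
C6: |9 - 4| = 5 — satisfied.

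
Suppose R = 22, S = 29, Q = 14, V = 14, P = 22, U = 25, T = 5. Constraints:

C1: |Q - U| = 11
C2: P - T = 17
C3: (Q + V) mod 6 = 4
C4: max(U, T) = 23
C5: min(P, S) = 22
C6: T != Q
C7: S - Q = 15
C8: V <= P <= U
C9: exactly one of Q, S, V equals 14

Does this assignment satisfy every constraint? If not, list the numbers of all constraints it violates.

Constraints 4 and 9 do not hold.

C1: |14 - 25| = 11 — OK.
C2: P - T = 22 - 5 = 17 — OK.
C3: Q + V = 28; 28 mod 6 = 4 — OK.
C4: max(25, 5) = 25, not 23 — violated.
C5: min(22, 29) = 22 — OK.
C6: T = 5, Q = 14; distinct — OK.
C7: S - Q = 29 - 14 = 15 — OK.
C8: values 14 <= 22 <= 25 — OK.
C9: Q=14, S=29, V=14; 2 of them equal 14, not exactly one — violated.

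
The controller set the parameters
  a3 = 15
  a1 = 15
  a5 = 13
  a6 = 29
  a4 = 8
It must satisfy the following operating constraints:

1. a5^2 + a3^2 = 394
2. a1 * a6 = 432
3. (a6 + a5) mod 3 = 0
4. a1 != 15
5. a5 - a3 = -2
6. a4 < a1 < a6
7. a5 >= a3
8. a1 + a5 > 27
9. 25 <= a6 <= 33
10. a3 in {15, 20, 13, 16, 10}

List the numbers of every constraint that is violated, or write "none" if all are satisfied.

Constraints 2, 4, and 7 are violated.

1. a5^2 + a3^2 = 13^2 + 15^2 = 169 + 225 = 394 — holds.
2. a1 * a6 = 15 * 29 = 435, not 432 — fails.
3. a6 + a5 = 42; 42 mod 3 = 0 — holds.
4. a1 = 15, but 15 is required to differ — fails.
5. a5 - a3 = 13 - 15 = -2 — holds.
6. values 8 < 15 < 29 — holds.
7. a5 = 13, a3 = 15; 13 < 15 (want ≥) — fails.
8. a1 + a5 = 15 + 13 = 28; 28 > 27 — holds.
9. a6 = 29 lies in [25, 33] — holds.
10. a3 = 15 is in {15, 20, 13, 16, 10} — holds.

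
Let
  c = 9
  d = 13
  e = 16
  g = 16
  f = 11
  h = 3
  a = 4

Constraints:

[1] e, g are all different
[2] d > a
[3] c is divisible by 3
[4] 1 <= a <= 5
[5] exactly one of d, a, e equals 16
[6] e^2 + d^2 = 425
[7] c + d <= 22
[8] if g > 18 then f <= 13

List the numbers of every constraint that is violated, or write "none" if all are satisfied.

[1] e = g = 16, not all different — violated.
[2] d = 13, a = 4; 13 > 4 — satisfied.
[3] 9 / 3 = 3, so 3 divides 9 — satisfied.
[4] a = 4 lies in [1, 5] — satisfied.
[5] d=13, a=4, e=16; 1 of them equals 16 — satisfied.
[6] e^2 + d^2 = 16^2 + 13^2 = 256 + 169 = 425 — satisfied.
[7] c + d = 9 + 13 = 22; 22 ≤ 22 — satisfied.
[8] g = 16, not > 18; antecedent false, conditional vacuously true — satisfied.

The assignment fails constraint 1.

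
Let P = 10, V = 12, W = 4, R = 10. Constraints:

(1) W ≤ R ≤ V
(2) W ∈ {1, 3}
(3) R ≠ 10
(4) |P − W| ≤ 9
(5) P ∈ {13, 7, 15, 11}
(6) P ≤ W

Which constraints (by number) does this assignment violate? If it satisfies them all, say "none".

(1) values 4 ≤ 10 ≤ 12 — OK.
(2) W = 4 is not in {1, 3} — violated.
(3) R = 10, but 10 is required to differ — violated.
(4) |10 − 4| = 6; 6 ≤ 9 — OK.
(5) P = 10 is not in {13, 7, 15, 11} — violated.
(6) P = 10, W = 4; 10 > 4 (want ≤) — violated.

Violated: 2, 3, 5, 6.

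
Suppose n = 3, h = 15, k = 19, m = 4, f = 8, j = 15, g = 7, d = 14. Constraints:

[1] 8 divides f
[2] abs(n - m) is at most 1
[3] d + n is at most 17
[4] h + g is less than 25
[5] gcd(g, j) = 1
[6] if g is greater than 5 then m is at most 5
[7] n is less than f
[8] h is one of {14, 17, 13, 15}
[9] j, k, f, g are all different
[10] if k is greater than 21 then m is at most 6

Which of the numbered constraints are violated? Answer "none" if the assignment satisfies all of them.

[1] 8 / 8 = 1, so 8 divides 8  true
[2] abs(3 - 4) = 1; 1 ≤ 1  true
[3] d + n = 14 + 3 = 17; 17 ≤ 17  true
[4] h + g = 15 + 7 = 22; 22 < 25  true
[5] gcd(7, 15) = 1  true
[6] g = 7 > 5, so we need m ≤ 5; m = 4 ≤ 5  true
[7] n = 3, f = 8; 3 < 8  true
[8] h = 15 is in {14, 17, 13, 15}  true
[9] values 15, 19, 8, 7 are pairwise distinct  true
[10] k = 19, not > 21; antecedent false, conditional vacuously true  true

Yes — all constraints hold.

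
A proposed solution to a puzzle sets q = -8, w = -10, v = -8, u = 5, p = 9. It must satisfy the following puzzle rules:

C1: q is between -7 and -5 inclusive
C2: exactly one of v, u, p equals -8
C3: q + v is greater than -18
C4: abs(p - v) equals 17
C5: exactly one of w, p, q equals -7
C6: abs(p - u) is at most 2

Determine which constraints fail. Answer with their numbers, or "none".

Constraints 1, 5, and 6 do not hold.

C1: q = -8 is outside [-7, -5]  false
C2: v=-8, u=5, p=9; 1 of them equals -8  true
C3: q + v = -8 + (-8) = -16; -16 > -18  true
C4: abs(9 - (-8)) = 17  true
C5: w=-10, p=9, q=-8; 0 of them equal -7, not exactly one  false
C6: abs(9 - 5) = 4; 4 > 2, exceeds bound 2  false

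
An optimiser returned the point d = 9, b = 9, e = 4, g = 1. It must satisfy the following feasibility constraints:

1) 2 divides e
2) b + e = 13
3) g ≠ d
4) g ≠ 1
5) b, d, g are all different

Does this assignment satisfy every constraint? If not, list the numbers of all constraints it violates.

Violated: 4 and 5.

1) 4 / 2 = 2, so 2 divides 4 — holds.
2) b + e = 9 + 4 = 13 — holds.
3) g = 1, d = 9; distinct — holds.
4) g = 1, but 1 is required to differ — fails.
5) b = d = 9, not all different — fails.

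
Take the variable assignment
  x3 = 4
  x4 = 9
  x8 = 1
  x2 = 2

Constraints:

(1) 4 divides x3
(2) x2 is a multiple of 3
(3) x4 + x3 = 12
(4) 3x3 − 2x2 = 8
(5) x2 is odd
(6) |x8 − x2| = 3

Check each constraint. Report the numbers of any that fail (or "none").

No — constraints 2, 3, 5, 6 are not satisfied.

(1) 4 / 4 = 1, so 4 divides 4  yes
(2) 2 = 3×0 + 2, so 3 does not divide 2  no
(3) x4 + x3 = 9 + 4 = 13, not 12  no
(4) 3x3 − 2x2 = 3(4) − 2(2) = 8  yes
(5) x2 = 2 is even  no
(6) |1 − 2| = 1, not 3  no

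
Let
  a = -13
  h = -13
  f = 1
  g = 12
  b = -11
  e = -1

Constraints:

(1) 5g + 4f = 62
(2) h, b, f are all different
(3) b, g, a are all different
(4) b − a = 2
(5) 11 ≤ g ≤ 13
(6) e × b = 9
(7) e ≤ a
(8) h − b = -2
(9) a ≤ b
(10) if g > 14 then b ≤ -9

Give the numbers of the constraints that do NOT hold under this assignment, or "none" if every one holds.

No — constraints 1, 6, and 7 are not satisfied.

(1) 5g + 4f = 5(12) + 4(1) = 64, not 62 — fails.
(2) values -13, -11, 1 are pairwise distinct — holds.
(3) values -11, 12, -13 are pairwise distinct — holds.
(4) b − a = -11 − (-13) = 2 — holds.
(5) g = 12 lies in [11, 13] — holds.
(6) e × b = -1 × (-11) = 11, not 9 — fails.
(7) e = -1, a = -13; -1 > -13 (want ≤) — fails.
(8) h − b = -13 − (-11) = -2 — holds.
(9) a = -13, b = -11; -13 ≤ -11 — holds.
(10) g = 12, not > 14; antecedent false, conditional vacuously true — holds.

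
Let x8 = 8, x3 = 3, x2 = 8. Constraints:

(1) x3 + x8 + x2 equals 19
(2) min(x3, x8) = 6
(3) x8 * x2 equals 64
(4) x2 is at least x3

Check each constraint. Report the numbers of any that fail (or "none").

The assignment fails constraint 2.

(1) x3 + x8 + x2 = 3 + 8 + 8 = 19  true
(2) min(3, 8) = 3, not 6  false
(3) x8 * x2 = 8 * 8 = 64  true
(4) x2 = 8, x3 = 3; 8 ≥ 3  true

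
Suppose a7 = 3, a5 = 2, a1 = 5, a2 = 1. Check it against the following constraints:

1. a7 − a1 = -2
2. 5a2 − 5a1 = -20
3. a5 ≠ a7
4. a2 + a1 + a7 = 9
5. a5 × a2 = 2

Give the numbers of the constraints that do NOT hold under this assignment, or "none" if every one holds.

No violations.

1. a7 − a1 = 3 − 5 = -2 — holds.
2. 5a2 − 5a1 = 5(1) − 5(5) = -20 — holds.
3. a5 = 2, a7 = 3; distinct — holds.
4. a2 + a1 + a7 = 1 + 5 + 3 = 9 — holds.
5. a5 × a2 = 2 × 1 = 2 — holds.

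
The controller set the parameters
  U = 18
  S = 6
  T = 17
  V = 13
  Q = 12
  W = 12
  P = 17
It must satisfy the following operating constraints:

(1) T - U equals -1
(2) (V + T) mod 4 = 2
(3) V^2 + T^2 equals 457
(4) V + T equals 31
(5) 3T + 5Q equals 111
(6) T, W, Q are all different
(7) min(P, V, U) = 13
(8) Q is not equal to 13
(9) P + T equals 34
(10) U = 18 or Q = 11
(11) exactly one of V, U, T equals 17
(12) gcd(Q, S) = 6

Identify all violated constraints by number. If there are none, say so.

(1) T - U = 17 - 18 = -1 — satisfied.
(2) V + T = 30; 30 mod 4 = 2 — satisfied.
(3) V^2 + T^2 = 13^2 + 17^2 = 169 + 289 = 458, not 457 — violated.
(4) V + T = 13 + 17 = 30, not 31 — violated.
(5) 3T + 5Q = 3(17) + 5(12) = 111 — satisfied.
(6) W = Q = 12, not all different — violated.
(7) min(17, 13, 18) = 13 — satisfied.
(8) Q = 12, and 12 ≠ 13 — satisfied.
(9) P + T = 17 + 17 = 34 — satisfied.
(10) U = 18 = 18 (first disjunct) — satisfied.
(11) V=13, U=18, T=17; 1 of them equals 17 — satisfied.
(12) gcd(12, 6) = 6 — satisfied.

Constraints 3, 4, 6 are violated.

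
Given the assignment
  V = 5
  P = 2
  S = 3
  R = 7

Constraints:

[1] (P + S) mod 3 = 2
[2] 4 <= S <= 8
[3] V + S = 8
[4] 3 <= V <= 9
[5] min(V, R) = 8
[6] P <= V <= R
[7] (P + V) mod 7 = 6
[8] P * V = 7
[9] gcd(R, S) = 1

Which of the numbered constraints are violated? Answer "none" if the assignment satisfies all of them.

Constraints 2, 5, 7, and 8 are violated.

[1] P + S = 5; 5 mod 3 = 2  OK
[2] S = 3 is outside [4, 8]  FAIL
[3] V + S = 5 + 3 = 8  OK
[4] V = 5 lies in [3, 9]  OK
[5] min(5, 7) = 5, not 8  FAIL
[6] values 2 <= 5 <= 7  OK
[7] P + V = 7; 7 mod 7 = 0, not 6  FAIL
[8] P * V = 2 * 5 = 10, not 7  FAIL
[9] gcd(7, 3) = 1  OK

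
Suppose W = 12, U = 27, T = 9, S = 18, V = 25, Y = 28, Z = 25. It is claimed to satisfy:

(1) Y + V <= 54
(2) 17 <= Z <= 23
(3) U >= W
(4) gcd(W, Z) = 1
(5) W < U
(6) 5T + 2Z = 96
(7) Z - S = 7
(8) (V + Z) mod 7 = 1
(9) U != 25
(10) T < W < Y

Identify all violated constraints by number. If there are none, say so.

(1) Y + V = 28 + 25 = 53; 53 ≤ 54  ✔
(2) Z = 25 is outside [17, 23]  ✘
(3) U = 27, W = 12; 27 ≥ 12  ✔
(4) gcd(12, 25) = 1  ✔
(5) W = 12, U = 27; 12 < 27  ✔
(6) 5T + 2Z = 5(9) + 2(25) = 95, not 96  ✘
(7) Z - S = 25 - 18 = 7  ✔
(8) V + Z = 50; 50 mod 7 = 1  ✔
(9) U = 27, and 27 ≠ 25  ✔
(10) values 9 < 12 < 28  ✔

Violated: 2 and 6.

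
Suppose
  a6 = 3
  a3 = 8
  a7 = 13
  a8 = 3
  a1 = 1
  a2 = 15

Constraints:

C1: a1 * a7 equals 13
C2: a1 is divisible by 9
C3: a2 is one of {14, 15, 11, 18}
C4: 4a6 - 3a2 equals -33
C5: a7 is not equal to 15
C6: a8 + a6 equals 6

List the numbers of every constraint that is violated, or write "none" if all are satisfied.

C1: a1 * a7 = 1 * 13 = 13 — holds.
C2: 1 = 9*0 + 1, so 9 does not divide 1 — does not hold.
C3: a2 = 15 is in {14, 15, 11, 18} — holds.
C4: 4a6 - 3a2 = 4(3) - 3(15) = -33 — holds.
C5: a7 = 13, and 13 ≠ 15 — holds.
C6: a8 + a6 = 3 + 3 = 6 — holds.

No — constraint 2 is not satisfied.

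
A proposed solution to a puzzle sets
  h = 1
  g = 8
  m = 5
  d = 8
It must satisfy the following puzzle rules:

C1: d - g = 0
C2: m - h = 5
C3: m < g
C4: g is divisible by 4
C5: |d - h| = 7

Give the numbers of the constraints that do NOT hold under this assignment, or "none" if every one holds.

The assignment fails constraint 2.

C1: d - g = 8 - 8 = 0  yes
C2: m - h = 5 - 1 = 4, not 5  no
C3: m = 5, g = 8; 5 < 8  yes
C4: 8 / 4 = 2, so 4 divides 8  yes
C5: |8 - 1| = 7  yes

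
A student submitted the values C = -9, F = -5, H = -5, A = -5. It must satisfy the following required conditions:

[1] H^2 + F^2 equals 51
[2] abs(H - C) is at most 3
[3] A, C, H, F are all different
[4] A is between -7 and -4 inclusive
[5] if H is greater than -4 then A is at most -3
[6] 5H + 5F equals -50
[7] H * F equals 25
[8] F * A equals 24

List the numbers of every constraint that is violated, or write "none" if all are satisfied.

[1] H^2 + F^2 = (-5)^2 + (-5)^2 = 25 + 25 = 50, not 51 — does not hold.
[2] abs(-5 - (-9)) = 4; 4 > 3, exceeds bound 3 — does not hold.
[3] A = H = -5, not all different — does not hold.
[4] A = -5 lies in [-7, -4] — holds.
[5] H = -5, not > -4; antecedent false, conditional vacuously true — holds.
[6] 5H + 5F = 5(-5) + 5(-5) = -50 — holds.
[7] H * F = -5 * (-5) = 25 — holds.
[8] F * A = -5 * (-5) = 25, not 24 — does not hold.

Constraints 1, 2, 3, 8 do not hold.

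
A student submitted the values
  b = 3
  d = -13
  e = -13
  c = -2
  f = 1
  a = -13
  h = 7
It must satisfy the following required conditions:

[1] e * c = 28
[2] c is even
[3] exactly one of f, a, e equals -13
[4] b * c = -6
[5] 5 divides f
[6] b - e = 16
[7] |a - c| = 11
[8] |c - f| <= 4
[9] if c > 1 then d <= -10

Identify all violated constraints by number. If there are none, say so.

The assignment fails constraints 1, 3, 5.

[1] e * c = -13 * (-2) = 26, not 28 — does not hold.
[2] c = -2 is even — holds.
[3] f=1, a=-13, e=-13; 2 of them equal -13, not exactly one — does not hold.
[4] b * c = 3 * (-2) = -6 — holds.
[5] 1 = 5*0 + 1, so 5 does not divide 1 — does not hold.
[6] b - e = 3 - (-13) = 16 — holds.
[7] |-13 - (-2)| = 11 — holds.
[8] |-2 - 1| = 3; 3 ≤ 4 — holds.
[9] c = -2, not > 1; antecedent false, conditional vacuously true — holds.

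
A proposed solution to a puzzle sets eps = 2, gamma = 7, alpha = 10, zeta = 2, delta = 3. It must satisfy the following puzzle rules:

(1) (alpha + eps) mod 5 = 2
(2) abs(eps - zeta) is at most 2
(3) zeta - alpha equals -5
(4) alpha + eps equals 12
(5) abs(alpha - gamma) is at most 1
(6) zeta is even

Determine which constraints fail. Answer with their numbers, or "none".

(1) alpha + eps = 12; 12 mod 5 = 2 — holds.
(2) abs(2 - 2) = 0; 0 ≤ 2 — holds.
(3) zeta - alpha = 2 - 10 = -8, not -5 — does not hold.
(4) alpha + eps = 10 + 2 = 12 — holds.
(5) abs(10 - 7) = 3; 3 > 1, exceeds bound 1 — does not hold.
(6) zeta = 2 is even — holds.

The assignment fails constraints 3 and 5.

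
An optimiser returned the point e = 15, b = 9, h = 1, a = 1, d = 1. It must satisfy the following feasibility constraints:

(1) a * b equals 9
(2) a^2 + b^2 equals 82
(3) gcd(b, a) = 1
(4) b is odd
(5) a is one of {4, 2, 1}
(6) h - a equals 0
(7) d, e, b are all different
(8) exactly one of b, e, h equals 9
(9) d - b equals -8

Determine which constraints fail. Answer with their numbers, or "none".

Yes — all constraints hold.

(1) a * b = 1 * 9 = 9  holds
(2) a^2 + b^2 = 1^2 + 9^2 = 1 + 81 = 82  holds
(3) gcd(9, 1) = 1  holds
(4) b = 9 is odd  holds
(5) a = 1 is in {4, 2, 1}  holds
(6) h - a = 1 - 1 = 0  holds
(7) values 1, 15, 9 are pairwise distinct  holds
(8) b=9, e=15, h=1; 1 of them equals 9  holds
(9) d - b = 1 - 9 = -8  holds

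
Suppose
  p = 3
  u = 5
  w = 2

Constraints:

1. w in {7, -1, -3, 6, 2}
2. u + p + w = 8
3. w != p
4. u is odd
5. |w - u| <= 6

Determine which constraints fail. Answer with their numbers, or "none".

No — constraint 2 is not satisfied.

1. w = 2 is in {7, -1, -3, 6, 2} — holds.
2. u + p + w = 5 + 3 + 2 = 10, not 8 — fails.
3. w = 2, p = 3; distinct — holds.
4. u = 5 is odd — holds.
5. |2 - 5| = 3; 3 ≤ 6 — holds.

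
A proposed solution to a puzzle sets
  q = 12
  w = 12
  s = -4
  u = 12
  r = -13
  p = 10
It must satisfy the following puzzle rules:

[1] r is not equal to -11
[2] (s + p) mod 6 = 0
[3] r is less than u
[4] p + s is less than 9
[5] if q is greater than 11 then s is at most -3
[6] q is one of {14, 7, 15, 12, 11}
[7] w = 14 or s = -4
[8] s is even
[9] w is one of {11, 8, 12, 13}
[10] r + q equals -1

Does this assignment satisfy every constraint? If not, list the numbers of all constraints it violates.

[1] r = -13, and -13 ≠ -11  yes
[2] s + p = 6; 6 mod 6 = 0  yes
[3] r = -13, u = 12; -13 < 12  yes
[4] p + s = 10 + (-4) = 6; 6 < 9  yes
[5] q = 12 > 11, so we need s ≤ -3; s = -4 ≤ -3  yes
[6] q = 12 is in {14, 7, 15, 12, 11}  yes
[7] w = 12 ≠ 14, but s = -4 = -4 (second disjunct)  yes
[8] s = -4 is even  yes
[9] w = 12 is in {11, 8, 12, 13}  yes
[10] r + q = -13 + 12 = -1  yes

No violations.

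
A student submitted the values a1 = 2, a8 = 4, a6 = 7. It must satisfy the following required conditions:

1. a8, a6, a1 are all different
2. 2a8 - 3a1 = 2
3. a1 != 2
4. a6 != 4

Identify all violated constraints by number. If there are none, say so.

1. values 4, 7, 2 are pairwise distinct — OK.
2. 2a8 - 3a1 = 2(4) - 3(2) = 2 — OK.
3. a1 = 2, but 2 is required to differ — violated.
4. a6 = 7, and 7 ≠ 4 — OK.

The assignment fails constraint 3.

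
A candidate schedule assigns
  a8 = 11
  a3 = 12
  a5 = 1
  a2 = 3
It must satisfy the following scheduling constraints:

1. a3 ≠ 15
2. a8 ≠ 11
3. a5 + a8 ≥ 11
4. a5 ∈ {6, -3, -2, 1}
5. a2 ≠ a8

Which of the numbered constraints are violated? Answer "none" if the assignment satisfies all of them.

1. a3 = 12, and 12 ≠ 15  true
2. a8 = 11, but 11 is required to differ  false
3. a5 + a8 = 1 + 11 = 12; 12 ≥ 11  true
4. a5 = 1 is in {6, -3, -2, 1}  true
5. a2 = 3, a8 = 11; distinct  true

The assignment fails constraint 2.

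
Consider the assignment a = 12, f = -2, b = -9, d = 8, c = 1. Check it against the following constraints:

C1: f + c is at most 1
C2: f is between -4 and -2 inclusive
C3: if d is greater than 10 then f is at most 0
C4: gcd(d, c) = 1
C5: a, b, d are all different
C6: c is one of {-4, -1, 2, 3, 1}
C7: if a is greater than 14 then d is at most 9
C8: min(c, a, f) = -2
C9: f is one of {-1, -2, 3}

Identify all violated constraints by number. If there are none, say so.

All constraints are satisfied.

C1: f + c = -2 + 1 = -1; -1 ≤ 1  true
C2: f = -2 lies in [-4, -2]  true
C3: d = 8, not > 10; antecedent false, conditional vacuously true  true
C4: gcd(8, 1) = 1  true
C5: values 12, -9, 8 are pairwise distinct  true
C6: c = 1 is in {-4, -1, 2, 3, 1}  true
C7: a = 12, not > 14; antecedent false, conditional vacuously true  true
C8: min(1, 12, -2) = -2  true
C9: f = -2 is in {-1, -2, 3}  true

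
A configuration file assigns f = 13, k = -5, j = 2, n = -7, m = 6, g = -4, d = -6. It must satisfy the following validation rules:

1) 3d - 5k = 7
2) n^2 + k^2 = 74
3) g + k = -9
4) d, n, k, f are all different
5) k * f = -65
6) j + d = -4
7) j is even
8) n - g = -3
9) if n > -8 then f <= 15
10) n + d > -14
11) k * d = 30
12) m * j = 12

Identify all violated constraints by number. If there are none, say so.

1) 3d - 5k = 3(-6) - 5(-5) = 7 — holds.
2) n^2 + k^2 = (-7)^2 + (-5)^2 = 49 + 25 = 74 — holds.
3) g + k = -4 + (-5) = -9 — holds.
4) values -6, -7, -5, 13 are pairwise distinct — holds.
5) k * f = -5 * 13 = -65 — holds.
6) j + d = 2 + (-6) = -4 — holds.
7) j = 2 is even — holds.
8) n - g = -7 - (-4) = -3 — holds.
9) n = -7 > -8, so we need f ≤ 15; f = 13 ≤ 15 — holds.
10) n + d = -7 + (-6) = -13; -13 > -14 — holds.
11) k * d = -5 * (-6) = 30 — holds.
12) m * j = 6 * 2 = 12 — holds.

All constraints are satisfied.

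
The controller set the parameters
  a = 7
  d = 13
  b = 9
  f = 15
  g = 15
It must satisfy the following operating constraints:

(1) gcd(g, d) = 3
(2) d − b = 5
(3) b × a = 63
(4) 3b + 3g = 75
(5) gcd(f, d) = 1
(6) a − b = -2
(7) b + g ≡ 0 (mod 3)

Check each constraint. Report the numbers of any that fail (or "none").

The assignment fails constraints 1, 2, 4.

(1) gcd(15, 13) = 1, not 3  ✘
(2) d − b = 13 − 9 = 4, not 5  ✘
(3) b × a = 9 × 7 = 63  ✔
(4) 3b + 3g = 3(9) + 3(15) = 72, not 75  ✘
(5) gcd(15, 13) = 1  ✔
(6) a − b = 7 − 9 = -2  ✔
(7) b + g = 24; 24 mod 3 = 0  ✔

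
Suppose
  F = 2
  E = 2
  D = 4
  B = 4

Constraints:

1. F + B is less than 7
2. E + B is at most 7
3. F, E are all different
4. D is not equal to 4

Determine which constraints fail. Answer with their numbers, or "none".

The assignment fails constraints 3 and 4.

1. F + B = 2 + 4 = 6; 6 < 7 — OK.
2. E + B = 2 + 4 = 6; 6 ≤ 7 — OK.
3. F = E = 2, not all different — violated.
4. D = 4, but 4 is required to differ — violated.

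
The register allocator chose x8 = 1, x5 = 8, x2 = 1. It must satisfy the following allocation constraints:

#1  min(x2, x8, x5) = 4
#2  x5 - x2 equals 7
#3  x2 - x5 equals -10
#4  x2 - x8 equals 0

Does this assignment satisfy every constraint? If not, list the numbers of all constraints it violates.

Constraints 1 and 3 do not hold.

#1 min(1, 1, 8) = 1, not 4  false
#2 x5 - x2 = 8 - 1 = 7  true
#3 x2 - x5 = 1 - 8 = -7, not -10  false
#4 x2 - x8 = 1 - 1 = 0  true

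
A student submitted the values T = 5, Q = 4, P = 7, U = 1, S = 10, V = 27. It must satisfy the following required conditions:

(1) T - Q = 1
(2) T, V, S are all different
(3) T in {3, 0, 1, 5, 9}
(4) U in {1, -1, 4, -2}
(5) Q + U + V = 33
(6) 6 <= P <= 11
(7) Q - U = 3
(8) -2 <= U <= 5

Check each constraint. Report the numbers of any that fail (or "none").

Violated: 5.

(1) T - Q = 5 - 4 = 1 — holds.
(2) values 5, 27, 10 are pairwise distinct — holds.
(3) T = 5 is in {3, 0, 1, 5, 9} — holds.
(4) U = 1 is in {1, -1, 4, -2} — holds.
(5) Q + U + V = 4 + 1 + 27 = 32, not 33 — fails.
(6) P = 7 lies in [6, 11] — holds.
(7) Q - U = 4 - 1 = 3 — holds.
(8) U = 1 lies in [-2, 5] — holds.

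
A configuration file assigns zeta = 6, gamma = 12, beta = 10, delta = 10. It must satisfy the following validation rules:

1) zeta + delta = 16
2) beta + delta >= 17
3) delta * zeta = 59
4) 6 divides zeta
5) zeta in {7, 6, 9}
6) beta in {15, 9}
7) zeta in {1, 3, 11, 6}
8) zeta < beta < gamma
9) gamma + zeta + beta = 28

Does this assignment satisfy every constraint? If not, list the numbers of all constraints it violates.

Constraints 3, 6 are violated.

1) zeta + delta = 6 + 10 = 16 — holds.
2) beta + delta = 10 + 10 = 20; 20 ≥ 17 — holds.
3) delta * zeta = 10 * 6 = 60, not 59 — does not hold.
4) 6 / 6 = 1, so 6 divides 6 — holds.
5) zeta = 6 is in {7, 6, 9} — holds.
6) beta = 10 is not in {15, 9} — does not hold.
7) zeta = 6 is in {1, 3, 11, 6} — holds.
8) values 6 < 10 < 12 — holds.
9) gamma + zeta + beta = 12 + 6 + 10 = 28 — holds.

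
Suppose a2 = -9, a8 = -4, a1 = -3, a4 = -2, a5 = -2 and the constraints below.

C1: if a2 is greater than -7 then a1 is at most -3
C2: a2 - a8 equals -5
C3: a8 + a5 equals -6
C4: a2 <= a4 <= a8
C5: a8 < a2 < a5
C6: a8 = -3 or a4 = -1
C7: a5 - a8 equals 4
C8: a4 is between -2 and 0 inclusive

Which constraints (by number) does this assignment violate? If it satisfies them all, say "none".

C1: a2 = -9, not > -7; antecedent false, conditional vacuously true — satisfied.
C2: a2 - a8 = -9 - (-4) = -5 — satisfied.
C3: a8 + a5 = -4 + (-2) = -6 — satisfied.
C4: values -9, -2, -4; a4 = -2 is not <= a8 = -4 — violated.
C5: values -4, -9, -2; a8 = -4 is not < a2 = -9 — violated.
C6: a8 = -4 ≠ -3 and a4 = -2 ≠ -1; both disjuncts false — violated.
C7: a5 - a8 = -2 - (-4) = 2, not 4 — violated.
C8: a4 = -2 lies in [-2, 0] — satisfied.

Constraints 4, 5, 6, and 7 do not hold.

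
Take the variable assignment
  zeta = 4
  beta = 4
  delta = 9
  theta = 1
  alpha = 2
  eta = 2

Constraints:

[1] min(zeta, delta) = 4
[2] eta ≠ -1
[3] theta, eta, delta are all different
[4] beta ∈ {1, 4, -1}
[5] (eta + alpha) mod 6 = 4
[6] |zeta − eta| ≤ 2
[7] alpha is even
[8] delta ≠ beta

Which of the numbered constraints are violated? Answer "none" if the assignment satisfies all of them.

None — every constraint holds.

[1] min(4, 9) = 4  true
[2] eta = 2, and 2 ≠ -1  true
[3] values 1, 2, 9 are pairwise distinct  true
[4] beta = 4 is in {1, 4, -1}  true
[5] eta + alpha = 4; 4 mod 6 = 4  true
[6] |4 − 2| = 2; 2 ≤ 2  true
[7] alpha = 2 is even  true
[8] delta = 9, beta = 4; distinct  true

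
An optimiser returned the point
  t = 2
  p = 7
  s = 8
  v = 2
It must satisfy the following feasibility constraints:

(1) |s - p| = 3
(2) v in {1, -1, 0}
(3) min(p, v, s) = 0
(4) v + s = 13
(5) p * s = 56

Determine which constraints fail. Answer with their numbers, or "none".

Constraints 1, 2, 3, and 4 do not hold.

(1) |8 - 7| = 1, not 3 — does not hold.
(2) v = 2 is not in {1, -1, 0} — does not hold.
(3) min(7, 2, 8) = 2, not 0 — does not hold.
(4) v + s = 2 + 8 = 10, not 13 — does not hold.
(5) p * s = 7 * 8 = 56 — holds.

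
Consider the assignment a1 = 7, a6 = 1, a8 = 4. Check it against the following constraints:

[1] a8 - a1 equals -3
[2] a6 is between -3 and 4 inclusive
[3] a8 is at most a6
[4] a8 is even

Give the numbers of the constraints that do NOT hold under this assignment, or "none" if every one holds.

Constraint 3 is violated.

[1] a8 - a1 = 4 - 7 = -3 — holds.
[2] a6 = 1 lies in [-3, 4] — holds.
[3] a8 = 4, a6 = 1; 4 > 1 (want ≤) — fails.
[4] a8 = 4 is even — holds.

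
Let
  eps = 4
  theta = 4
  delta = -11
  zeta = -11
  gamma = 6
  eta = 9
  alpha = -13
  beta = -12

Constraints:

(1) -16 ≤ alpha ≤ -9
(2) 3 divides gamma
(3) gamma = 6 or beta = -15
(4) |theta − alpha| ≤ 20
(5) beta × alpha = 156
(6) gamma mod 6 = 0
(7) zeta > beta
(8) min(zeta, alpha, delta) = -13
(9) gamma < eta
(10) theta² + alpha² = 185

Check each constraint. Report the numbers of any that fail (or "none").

(1) alpha = -13 lies in [-16, -9] — holds.
(2) 6 / 3 = 2, so 3 divides 6 — holds.
(3) gamma = 6 = 6 (first disjunct) — holds.
(4) |4 − (-13)| = 17; 17 ≤ 20 — holds.
(5) beta × alpha = -12 × (-13) = 156 — holds.
(6) 6 mod 6 = 0 — holds.
(7) zeta = -11, beta = -12; -11 > -12 — holds.
(8) min(-11, -13, -11) = -13 — holds.
(9) gamma = 6, eta = 9; 6 < 9 — holds.
(10) theta² + alpha² = 4² + (-13)² = 16 + 169 = 185 — holds.

Yes — all constraints hold.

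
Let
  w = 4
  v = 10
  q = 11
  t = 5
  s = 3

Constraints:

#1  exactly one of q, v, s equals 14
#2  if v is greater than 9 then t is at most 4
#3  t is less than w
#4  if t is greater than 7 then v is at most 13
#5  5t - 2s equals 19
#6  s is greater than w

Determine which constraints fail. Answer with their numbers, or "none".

#1 q=11, v=10, s=3; 0 of them equal 14, not exactly one — does not hold.
#2 v = 10 > 9, so we need t ≤ 4; but t = 5 > 4 — does not hold.
#3 t = 5, w = 4; 5 ≥ 4 (want <) — does not hold.
#4 t = 5, not > 7; antecedent false, conditional vacuously true — holds.
#5 5t - 2s = 5(5) - 2(3) = 19 — holds.
#6 s = 3, w = 4; 3 ≤ 4 (want >) — does not hold.

Constraints 1, 2, 3, 6 are violated.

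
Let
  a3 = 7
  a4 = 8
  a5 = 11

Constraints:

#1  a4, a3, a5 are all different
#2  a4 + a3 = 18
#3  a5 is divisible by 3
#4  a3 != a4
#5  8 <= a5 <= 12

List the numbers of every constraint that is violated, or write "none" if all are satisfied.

#1 values 8, 7, 11 are pairwise distinct — OK.
#2 a4 + a3 = 8 + 7 = 15, not 18 — violated.
#3 11 = 3*3 + 2, so 3 does not divide 11 — violated.
#4 a3 = 7, a4 = 8; distinct — OK.
#5 a5 = 11 lies in [8, 12] — OK.

No — constraints 2 and 3 are not satisfied.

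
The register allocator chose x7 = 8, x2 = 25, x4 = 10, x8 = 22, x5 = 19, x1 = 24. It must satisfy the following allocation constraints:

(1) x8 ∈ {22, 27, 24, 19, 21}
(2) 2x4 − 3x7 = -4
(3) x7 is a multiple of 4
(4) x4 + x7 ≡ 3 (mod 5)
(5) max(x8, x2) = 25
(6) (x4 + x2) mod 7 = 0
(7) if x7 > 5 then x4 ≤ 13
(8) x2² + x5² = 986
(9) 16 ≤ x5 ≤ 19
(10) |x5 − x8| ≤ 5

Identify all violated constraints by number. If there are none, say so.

(1) x8 = 22 is in {22, 27, 24, 19, 21} — holds.
(2) 2x4 − 3x7 = 2(10) − 3(8) = -4 — holds.
(3) 8 / 4 = 2, so 4 divides 8 — holds.
(4) x4 + x7 = 18; 18 mod 5 = 3 — holds.
(5) max(22, 25) = 25 — holds.
(6) x4 + x2 = 35; 35 mod 7 = 0 — holds.
(7) x7 = 8 > 5, so we need x4 ≤ 13; x4 = 10 ≤ 13 — holds.
(8) x2² + x5² = 25² + 19² = 625 + 361 = 986 — holds.
(9) x5 = 19 lies in [16, 19] — holds.
(10) |19 − 22| = 3; 3 ≤ 5 — holds.

Yes — all constraints hold.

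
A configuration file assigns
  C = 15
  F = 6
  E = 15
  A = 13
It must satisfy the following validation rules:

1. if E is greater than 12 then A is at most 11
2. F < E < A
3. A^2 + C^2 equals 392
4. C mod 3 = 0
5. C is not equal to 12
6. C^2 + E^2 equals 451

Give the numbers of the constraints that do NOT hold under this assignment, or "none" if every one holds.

Constraints 1, 2, 3, and 6 do not hold.

1. E = 15 > 12, so we need A ≤ 11; but A = 13 > 11 — violated.
2. values 6, 15, 13; E = 15 is not < A = 13 — violated.
3. A^2 + C^2 = 13^2 + 15^2 = 169 + 225 = 394, not 392 — violated.
4. 15 mod 3 = 0 — satisfied.
5. C = 15, and 15 ≠ 12 — satisfied.
6. C^2 + E^2 = 15^2 + 15^2 = 225 + 225 = 450, not 451 — violated.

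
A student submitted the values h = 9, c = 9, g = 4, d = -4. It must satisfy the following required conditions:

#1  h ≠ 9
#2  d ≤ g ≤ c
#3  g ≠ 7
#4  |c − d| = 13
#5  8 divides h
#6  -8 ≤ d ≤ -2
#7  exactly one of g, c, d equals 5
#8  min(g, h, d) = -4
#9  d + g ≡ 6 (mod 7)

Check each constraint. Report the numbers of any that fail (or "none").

The assignment fails constraints 1, 5, 7, 9.

#1 h = 9, but 9 is required to differ — violated.
#2 values -4 ≤ 4 ≤ 9 — OK.
#3 g = 4, and 4 ≠ 7 — OK.
#4 |9 − (-4)| = 13 — OK.
#5 9 = 8×1 + 1, so 8 does not divide 9 — violated.
#6 d = -4 lies in [-8, -2] — OK.
#7 g=4, c=9, d=-4; 0 of them equal 5, not exactly one — violated.
#8 min(4, 9, -4) = -4 — OK.
#9 d + g = 0; 0 mod 7 = 0, not 6 — violated.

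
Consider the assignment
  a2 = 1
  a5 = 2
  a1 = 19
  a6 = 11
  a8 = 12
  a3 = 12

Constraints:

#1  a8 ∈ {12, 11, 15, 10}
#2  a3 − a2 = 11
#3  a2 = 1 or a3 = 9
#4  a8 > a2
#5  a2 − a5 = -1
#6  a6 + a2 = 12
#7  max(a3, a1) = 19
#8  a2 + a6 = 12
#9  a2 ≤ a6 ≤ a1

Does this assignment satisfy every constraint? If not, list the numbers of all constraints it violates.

None — every constraint holds.

#1 a8 = 12 is in {12, 11, 15, 10}  holds
#2 a3 − a2 = 12 − 1 = 11  holds
#3 a2 = 1 = 1 (first disjunct)  holds
#4 a8 = 12, a2 = 1; 12 > 1  holds
#5 a2 − a5 = 1 − 2 = -1  holds
#6 a6 + a2 = 11 + 1 = 12  holds
#7 max(12, 19) = 19  holds
#8 a2 + a6 = 1 + 11 = 12  holds
#9 values 1 ≤ 11 ≤ 19  holds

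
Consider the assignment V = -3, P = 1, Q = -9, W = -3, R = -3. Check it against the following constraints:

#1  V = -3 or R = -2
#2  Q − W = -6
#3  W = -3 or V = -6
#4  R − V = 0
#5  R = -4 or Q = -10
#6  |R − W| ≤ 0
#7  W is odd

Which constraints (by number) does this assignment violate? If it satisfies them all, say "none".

Constraint 5 is violated.

#1 V = -3 = -3 (first disjunct)  yes
#2 Q − W = -9 − (-3) = -6  yes
#3 W = -3 = -3 (first disjunct)  yes
#4 R − V = -3 − (-3) = 0  yes
#5 R = -3 ≠ -4 and Q = -9 ≠ -10; both disjuncts false  no
#6 |-3 − (-3)| = 0; 0 ≤ 0  yes
#7 W = -3 is odd  yes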